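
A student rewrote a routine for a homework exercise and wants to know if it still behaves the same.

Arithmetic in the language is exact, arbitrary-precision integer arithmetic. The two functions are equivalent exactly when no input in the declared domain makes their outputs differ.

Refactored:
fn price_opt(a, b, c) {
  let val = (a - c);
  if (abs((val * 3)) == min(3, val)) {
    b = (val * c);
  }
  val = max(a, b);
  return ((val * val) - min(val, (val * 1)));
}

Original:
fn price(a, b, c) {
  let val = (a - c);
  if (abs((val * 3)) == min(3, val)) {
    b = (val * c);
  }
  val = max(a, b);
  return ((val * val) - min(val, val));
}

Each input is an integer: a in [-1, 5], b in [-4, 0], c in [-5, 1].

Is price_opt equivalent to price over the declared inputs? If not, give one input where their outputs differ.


Although arithmetic usage differs, and constant usage differs, 245/245 inputs agree.
verdict: equivalent


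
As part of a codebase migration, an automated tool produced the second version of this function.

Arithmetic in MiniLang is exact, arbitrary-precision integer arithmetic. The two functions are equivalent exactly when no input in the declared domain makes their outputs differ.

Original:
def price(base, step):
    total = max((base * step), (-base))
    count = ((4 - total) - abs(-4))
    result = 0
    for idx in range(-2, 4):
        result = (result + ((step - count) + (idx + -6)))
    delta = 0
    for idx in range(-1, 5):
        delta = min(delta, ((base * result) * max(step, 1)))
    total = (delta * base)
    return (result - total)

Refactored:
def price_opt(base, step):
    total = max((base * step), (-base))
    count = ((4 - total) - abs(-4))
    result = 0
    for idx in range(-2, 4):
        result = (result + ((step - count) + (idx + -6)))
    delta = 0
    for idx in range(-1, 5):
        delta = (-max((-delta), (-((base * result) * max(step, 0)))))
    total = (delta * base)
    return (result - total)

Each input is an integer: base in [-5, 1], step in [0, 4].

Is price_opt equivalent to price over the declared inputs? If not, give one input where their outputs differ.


Run the pair on base=1, step=0.
price: total := 0 | count := 0 | result := 0 | iter idx=-2: | result := -8 | iter idx=-1: | result := -15 | iter idx=0: | result := -21 | iter idx=1: | result := -26 | iter idx=2: | result := -30 | iter idx=3: | result := -33 | delta := 0 | iter idx=-1: | delta := -33 | iter idx=0: | delta := -33 | iter idx=1: | delta := -33 | iter idx=2: | delta := -33 | iter idx=3: | delta := -33 | iter idx=4: | delta := -33 | total := -33 | result 0
price_opt: total := 0 | count := 0 | result := 0 | iter idx=-2: | result := -8 | iter idx=-1: | result := -15 | iter idx=0: | result := -21 | iter idx=1: | result := -26 | iter idx=2: | result := -30 | iter idx=3: | result := -33 | delta := 0 | iter idx=-1: | delta := 0 | iter idx=0: | delta := 0 | iter idx=1: | delta := 0 | iter idx=2: | delta := 0 | iter idx=3: | delta := 0 | iter idx=4: | delta := 0 | total := 0 | result -33
0 != -33, so the rewrite changes behavior.
verdict: not equivalent; witness: base=1, step=0


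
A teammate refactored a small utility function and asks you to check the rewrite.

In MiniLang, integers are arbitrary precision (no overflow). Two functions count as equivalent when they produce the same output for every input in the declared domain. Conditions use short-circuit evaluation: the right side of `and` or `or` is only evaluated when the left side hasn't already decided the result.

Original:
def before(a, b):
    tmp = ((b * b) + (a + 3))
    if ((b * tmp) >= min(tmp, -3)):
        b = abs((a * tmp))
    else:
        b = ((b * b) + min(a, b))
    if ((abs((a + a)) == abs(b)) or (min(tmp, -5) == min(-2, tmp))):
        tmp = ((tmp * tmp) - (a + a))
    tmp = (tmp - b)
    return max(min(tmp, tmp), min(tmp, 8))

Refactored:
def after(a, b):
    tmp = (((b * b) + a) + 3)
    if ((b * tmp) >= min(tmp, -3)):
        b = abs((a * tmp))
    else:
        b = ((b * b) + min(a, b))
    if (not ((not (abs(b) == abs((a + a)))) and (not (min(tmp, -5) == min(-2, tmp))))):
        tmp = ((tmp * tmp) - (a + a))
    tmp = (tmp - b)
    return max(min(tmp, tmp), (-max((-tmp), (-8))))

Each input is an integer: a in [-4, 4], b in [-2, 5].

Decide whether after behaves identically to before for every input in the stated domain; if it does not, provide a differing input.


Although min/max/abs usage differs; boolean connective usage differs, 72/72 inputs agree.
verdict: equivalent


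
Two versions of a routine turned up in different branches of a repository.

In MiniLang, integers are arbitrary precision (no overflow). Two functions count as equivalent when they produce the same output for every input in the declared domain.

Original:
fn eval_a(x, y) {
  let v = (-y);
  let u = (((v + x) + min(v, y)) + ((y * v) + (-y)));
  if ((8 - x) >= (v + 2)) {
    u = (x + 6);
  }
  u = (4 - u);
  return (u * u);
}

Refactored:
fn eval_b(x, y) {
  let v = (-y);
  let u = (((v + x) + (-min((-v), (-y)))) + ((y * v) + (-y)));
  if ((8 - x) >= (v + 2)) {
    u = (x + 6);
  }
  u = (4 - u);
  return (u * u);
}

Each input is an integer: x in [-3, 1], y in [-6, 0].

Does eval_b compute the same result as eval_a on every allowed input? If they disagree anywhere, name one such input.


There is a counterexample at x=1, y=-6: 1089 on one side, 441 on the other.
eval_a: v = 6; u = -29; ((8 - x) >= (v + 2)) -> false; u = 33; return 1089
eval_b: v = 6; u = -17; ((8 - x) >= (v + 2)) -> false; u = 21; return 441
verdict: not equivalent; witness: x=1, y=-6


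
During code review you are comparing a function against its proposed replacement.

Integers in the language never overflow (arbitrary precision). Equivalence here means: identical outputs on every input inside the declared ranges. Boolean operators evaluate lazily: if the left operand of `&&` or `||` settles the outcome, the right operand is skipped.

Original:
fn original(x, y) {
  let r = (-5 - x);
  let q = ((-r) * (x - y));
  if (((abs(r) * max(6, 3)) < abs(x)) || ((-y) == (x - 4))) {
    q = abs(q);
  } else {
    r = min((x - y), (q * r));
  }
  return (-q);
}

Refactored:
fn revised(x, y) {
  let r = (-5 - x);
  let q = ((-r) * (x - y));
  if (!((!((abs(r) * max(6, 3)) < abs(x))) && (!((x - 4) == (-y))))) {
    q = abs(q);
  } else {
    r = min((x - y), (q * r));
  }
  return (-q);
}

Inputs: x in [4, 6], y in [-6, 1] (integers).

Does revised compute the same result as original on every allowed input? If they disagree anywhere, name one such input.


The two are interchangeable: boolean connective usage differs, and every declared input agrees.
As a probe, take x=5, y=1: original runs r becomes -10; next q becomes 40; next (((abs(r) * max(6, 3)) < abs(x)) || ((-y) == (x - 4))) evaluates to false; next r becomes -400; next final value -40; revised runs r becomes -10; next q becomes 40; next (!((!((abs(r) * max(6, 3)) < abs(x))) && (!((x - 4) == (-y))))) evaluates to false; next r becomes -400; next final value -40; both end at -40.
Sweeping the whole domain (24 inputs) finds no disagreement.
verdict: equivalent


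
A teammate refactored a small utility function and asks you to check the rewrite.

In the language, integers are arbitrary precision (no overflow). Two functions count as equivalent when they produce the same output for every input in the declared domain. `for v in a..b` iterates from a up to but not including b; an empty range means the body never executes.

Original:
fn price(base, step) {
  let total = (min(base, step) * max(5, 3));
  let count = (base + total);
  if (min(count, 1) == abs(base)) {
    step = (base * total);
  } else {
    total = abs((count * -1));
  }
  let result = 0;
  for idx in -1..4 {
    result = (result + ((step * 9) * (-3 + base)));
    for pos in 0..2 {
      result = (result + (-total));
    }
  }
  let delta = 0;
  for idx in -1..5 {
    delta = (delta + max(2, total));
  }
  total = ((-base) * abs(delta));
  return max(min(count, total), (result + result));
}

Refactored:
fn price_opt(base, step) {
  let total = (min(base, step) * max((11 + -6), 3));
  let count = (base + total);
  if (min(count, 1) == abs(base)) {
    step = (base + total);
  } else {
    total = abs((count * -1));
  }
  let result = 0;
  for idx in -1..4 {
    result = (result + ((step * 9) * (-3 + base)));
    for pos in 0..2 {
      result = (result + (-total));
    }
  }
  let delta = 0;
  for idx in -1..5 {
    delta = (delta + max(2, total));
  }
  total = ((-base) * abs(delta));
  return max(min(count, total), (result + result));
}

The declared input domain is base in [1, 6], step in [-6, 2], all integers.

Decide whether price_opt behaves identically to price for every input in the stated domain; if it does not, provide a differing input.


There is a counterexample at base=1, step=0: 0 on one side, -12 on the other.
price: total becomes 0; next count becomes 1; next (min(count, 1) == abs(base)) evaluates to true; next step becomes 0; next result becomes 0; next at idx=-1:; next result becomes 0; next at pos=0:; next result becomes 0; next at pos=1:; next result becomes 0; next at idx=0:; next result becomes 0; next at pos=0:; next result becomes 0; next at pos=1:; next result becomes 0; next at idx=1:; next result becomes 0; next at pos=0:; next result becomes 0; next at pos=1:; next result becomes 0; next at idx=2:; next result becomes 0; next at pos=0:; next result becomes 0; next at pos=1:; next result becomes 0; next at idx=3:; next result becomes 0; next at pos=0:; next result becomes 0; next at pos=1:; next result becomes 0; next delta becomes 0; next at idx=-1:; next delta becomes 2; next at idx=0:; next delta becomes 4; next at idx=1:; next delta becomes 6; next at idx=2:; next delta becomes 8; next at idx=3:; next delta becomes 10; next at idx=4:; next delta becomes 12; next total becomes -12; next final value 0
price_opt: total becomes 0; next count becomes 1; next (min(count, 1) == abs(base)) evaluates to true; next step becomes 1; next result becomes 0; next at idx=-1:; next result becomes -18; next at pos=0:; next result becomes -18; next at pos=1:; next result becomes -18; next at idx=0:; next result becomes -36; next at pos=0:; next result becomes -36; next at pos=1:; next result becomes -36; next at idx=1:; next result becomes -54; next at pos=0:; next result becomes -54; next at pos=1:; next result becomes -54; next at idx=2:; next result becomes -72; next at pos=0:; next result becomes -72; next at pos=1:; next result becomes -72; next at idx=3:; next result becomes -90; next at pos=0:; next result becomes -90; next at pos=1:; next result becomes -90; next delta becomes 0; next at idx=-1:; next delta becomes 2; next at idx=0:; next delta becomes 4; next at idx=1:; next delta becomes 6; next at idx=2:; next delta becomes 8; next at idx=3:; next delta becomes 10; next at idx=4:; next delta becomes 12; next total becomes -12; next final value -12
verdict: not equivalent; witness: base=1, step=0


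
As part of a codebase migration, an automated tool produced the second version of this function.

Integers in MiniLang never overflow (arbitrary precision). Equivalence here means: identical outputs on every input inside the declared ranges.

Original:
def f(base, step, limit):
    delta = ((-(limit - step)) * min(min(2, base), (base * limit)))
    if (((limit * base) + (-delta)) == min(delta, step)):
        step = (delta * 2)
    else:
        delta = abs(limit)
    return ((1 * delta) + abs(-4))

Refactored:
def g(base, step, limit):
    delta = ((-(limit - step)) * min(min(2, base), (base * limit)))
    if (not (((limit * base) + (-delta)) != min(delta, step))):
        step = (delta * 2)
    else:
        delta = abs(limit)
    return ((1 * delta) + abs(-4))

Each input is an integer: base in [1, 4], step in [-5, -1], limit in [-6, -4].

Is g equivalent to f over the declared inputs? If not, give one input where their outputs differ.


Equivalent — the differences include comparison usage differs; and boolean connective usage differs, yet no declared input distinguishes the two.
One worked example (base=2, step=-1, limit=-4) — f: delta becomes -24; next (((limit * base) + (-delta)) == min(delta, step)) evaluates to false; next delta becomes 4; next final value 8; g: delta becomes -24; next (not (((limit * base) + (-delta)) != min(delta, step))) evaluates to false; next delta becomes 4; next final value 8; agreement on 8.
Checked all 60 inputs in the declared domain: the outputs agree on every one.
verdict: equivalent


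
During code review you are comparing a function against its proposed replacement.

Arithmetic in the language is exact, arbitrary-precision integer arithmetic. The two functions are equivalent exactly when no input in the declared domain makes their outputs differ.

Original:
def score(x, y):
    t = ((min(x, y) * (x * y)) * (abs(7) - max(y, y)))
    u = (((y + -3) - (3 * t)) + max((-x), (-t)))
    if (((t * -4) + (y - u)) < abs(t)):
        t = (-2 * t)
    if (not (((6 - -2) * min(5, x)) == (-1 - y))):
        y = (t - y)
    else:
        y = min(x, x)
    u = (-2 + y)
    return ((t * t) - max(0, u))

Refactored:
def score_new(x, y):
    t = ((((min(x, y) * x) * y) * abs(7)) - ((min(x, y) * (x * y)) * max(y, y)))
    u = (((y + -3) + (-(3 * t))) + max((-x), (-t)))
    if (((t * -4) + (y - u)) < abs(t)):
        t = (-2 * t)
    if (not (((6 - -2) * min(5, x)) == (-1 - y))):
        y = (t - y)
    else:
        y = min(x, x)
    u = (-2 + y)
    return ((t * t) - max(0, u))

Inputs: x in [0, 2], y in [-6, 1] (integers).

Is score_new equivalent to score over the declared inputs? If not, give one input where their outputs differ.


Equivalent — the differences include arithmetic usage differs, plus min/max/abs usage differs, yet no declared input distinguishes the two.
Spot check at x=0, y=-6 — score: t=0, then u=-9, then (((t * -4) + (y - u)) < abs(t)) is false, then (not (((6 - -2) * min(5, x)) == (-1 - y))) is true, then y=6, then u=4, then returns -4. score_new: t=0, then u=-9, then (((t * -4) + (y - u)) < abs(t)) is false, then (not (((6 - -2) * min(5, x)) == (-1 - y))) is true, then y=6, then u=4, then returns -4. Both give -4.
Across all 24 domain points the two functions coincide.
verdict: equivalent


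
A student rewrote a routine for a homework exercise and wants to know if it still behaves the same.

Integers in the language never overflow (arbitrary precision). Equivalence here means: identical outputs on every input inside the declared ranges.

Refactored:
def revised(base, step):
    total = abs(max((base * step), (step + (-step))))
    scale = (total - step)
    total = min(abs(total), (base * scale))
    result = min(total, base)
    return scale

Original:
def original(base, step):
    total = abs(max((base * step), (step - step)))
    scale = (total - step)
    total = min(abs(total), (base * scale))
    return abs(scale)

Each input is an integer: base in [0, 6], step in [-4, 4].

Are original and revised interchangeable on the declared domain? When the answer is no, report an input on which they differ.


Try base=0, step=1.
original: total := 0 | scale := -1 | total := 0 | result 1
revised: total := 0 | scale := -1 | total := 0 | result := 0 | result -1
1 against -1: the behavior changed.
verdict: not equivalent; witness: base=0, step=1


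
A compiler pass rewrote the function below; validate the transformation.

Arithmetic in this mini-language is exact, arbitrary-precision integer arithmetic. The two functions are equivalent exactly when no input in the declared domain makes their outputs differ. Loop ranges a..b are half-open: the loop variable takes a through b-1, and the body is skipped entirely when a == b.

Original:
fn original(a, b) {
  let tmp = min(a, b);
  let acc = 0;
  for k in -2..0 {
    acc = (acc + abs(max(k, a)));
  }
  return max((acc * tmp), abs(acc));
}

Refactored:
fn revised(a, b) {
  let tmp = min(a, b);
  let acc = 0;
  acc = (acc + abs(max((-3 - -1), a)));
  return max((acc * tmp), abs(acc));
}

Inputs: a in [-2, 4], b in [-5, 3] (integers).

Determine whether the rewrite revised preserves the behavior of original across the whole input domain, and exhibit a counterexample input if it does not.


There is a counterexample at a=-2, b=-5: 3 on one side, 2 on the other.
original: tmp becomes -5; next acc becomes 0; next at k=-2:; next acc becomes 2; next at k=-1:; next acc becomes 3; next final value 3
revised: tmp becomes -5; next acc becomes 0; next acc becomes 2; next final value 2
verdict: not equivalent; witness: a=-2, b=-5


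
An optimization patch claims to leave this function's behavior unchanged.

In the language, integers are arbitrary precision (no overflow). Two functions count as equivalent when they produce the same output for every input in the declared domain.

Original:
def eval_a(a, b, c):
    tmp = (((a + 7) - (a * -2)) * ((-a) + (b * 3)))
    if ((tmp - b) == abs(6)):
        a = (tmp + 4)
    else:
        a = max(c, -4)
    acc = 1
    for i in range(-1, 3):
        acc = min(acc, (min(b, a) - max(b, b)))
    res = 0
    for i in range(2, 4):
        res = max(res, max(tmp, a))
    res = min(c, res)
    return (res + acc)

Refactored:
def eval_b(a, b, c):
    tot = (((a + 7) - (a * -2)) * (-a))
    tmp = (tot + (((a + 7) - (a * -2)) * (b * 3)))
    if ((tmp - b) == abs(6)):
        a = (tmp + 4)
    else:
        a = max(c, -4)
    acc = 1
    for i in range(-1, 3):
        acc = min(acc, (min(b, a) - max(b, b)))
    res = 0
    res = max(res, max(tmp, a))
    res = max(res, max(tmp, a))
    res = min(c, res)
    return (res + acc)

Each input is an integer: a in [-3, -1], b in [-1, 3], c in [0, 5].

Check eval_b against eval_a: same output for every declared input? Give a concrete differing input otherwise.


The two versions differ — the changes include loop structure differs, arithmetic usage differs, statement counts differ, min/max/abs usage differs, local variable names differ, constant usage differs.
As a probe, take a=-3, b=3, c=1: eval_a runs tmp := -24 | ((tmp - b) == abs(6)): false | a := 1 | acc := 1 | iter i=-1: | acc := -2 | iter i=0: | acc := -2 | iter i=1: | acc := -2 | iter i=2: | acc := -2 | res := 0 | iter i=2: | res := 1 | iter i=3: | res := 1 | res := 1 | result -1; eval_b runs tot := -6 | tmp := -24 | ((tmp - b) == abs(6)): false | a := 1 | acc := 1 | iter i=-1: | acc := -2 | iter i=0: | acc := -2 | iter i=1: | acc := -2 | iter i=2: | acc := -2 | res := 0 | res := 1 | res := 1 | res := 1 | result -1; both end at -1.
Across all 90 domain points the two functions coincide.
verdict: equivalent


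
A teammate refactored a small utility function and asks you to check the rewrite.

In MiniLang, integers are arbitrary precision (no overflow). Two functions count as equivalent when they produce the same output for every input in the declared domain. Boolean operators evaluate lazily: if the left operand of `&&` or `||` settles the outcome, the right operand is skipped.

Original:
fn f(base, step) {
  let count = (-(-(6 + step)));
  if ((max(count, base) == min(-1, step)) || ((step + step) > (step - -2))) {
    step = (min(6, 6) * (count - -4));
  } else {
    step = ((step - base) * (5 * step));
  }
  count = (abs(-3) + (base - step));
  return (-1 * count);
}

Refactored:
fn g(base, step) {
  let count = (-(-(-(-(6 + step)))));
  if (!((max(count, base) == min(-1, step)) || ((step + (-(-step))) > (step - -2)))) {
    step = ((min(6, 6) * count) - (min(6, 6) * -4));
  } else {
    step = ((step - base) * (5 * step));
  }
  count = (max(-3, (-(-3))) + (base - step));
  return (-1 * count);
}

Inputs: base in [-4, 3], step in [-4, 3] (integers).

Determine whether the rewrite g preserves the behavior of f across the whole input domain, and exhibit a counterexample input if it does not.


Consider the input base=-4, step=-4.
f: count := 2 | ((max(count, base) == min(-1, step)) || ((step + step) > (step - -2))): false | step := 0 | count := -1 | result 1
g: count := 2 | (!((max(count, base) == min(-1, step)) || ((step + (-(-step))) > (step - -2)))): true | step := 36 | count := -37 | result 37
1 != 37, so the rewrite changes behavior.
verdict: not equivalent; witness: base=-4, step=-4


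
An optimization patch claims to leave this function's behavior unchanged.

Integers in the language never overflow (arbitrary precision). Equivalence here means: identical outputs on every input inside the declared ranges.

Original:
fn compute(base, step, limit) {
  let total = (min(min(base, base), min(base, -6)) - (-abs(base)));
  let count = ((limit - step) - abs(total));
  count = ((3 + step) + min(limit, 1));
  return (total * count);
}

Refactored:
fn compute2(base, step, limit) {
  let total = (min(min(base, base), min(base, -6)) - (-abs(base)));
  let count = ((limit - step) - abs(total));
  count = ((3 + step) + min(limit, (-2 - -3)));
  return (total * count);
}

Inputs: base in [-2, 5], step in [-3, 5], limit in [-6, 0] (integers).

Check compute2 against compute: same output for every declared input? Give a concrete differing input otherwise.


Reading the diff, among the changes: arithmetic usage differs, constant usage differs.
Spot check at base=1, step=1, limit=-4 — compute: total becomes -5; next count becomes -10; next count becomes 0; next final value 0. compute2: total becomes -5; next count becomes -10; next count becomes 0; next final value 0. Both give 0.
Across all 504 domain points the two functions coincide.
verdict: equivalent


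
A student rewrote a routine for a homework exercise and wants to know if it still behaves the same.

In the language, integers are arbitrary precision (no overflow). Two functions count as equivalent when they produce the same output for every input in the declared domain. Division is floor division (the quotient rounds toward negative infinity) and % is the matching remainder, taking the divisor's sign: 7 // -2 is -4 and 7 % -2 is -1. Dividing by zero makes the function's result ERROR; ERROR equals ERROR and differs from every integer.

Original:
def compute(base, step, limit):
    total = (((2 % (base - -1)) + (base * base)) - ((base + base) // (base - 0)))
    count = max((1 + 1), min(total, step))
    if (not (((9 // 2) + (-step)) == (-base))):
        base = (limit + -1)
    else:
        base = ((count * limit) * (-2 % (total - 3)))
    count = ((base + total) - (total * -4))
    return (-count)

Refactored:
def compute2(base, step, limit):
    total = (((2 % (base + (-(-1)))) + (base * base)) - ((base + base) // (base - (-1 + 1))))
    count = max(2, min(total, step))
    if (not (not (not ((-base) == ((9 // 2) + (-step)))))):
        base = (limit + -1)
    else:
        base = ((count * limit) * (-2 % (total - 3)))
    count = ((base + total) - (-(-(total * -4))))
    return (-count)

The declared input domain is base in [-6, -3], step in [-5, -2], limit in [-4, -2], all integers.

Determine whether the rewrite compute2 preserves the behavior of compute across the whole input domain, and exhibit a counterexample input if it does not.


Behavior is preserved: although arithmetic usage differs, and constant usage differs, and boolean connective usage differs, the outputs never diverge.
One worked example (base=-5, step=-5, limit=-2) — compute: total becomes 21; next count becomes 2; next (not (((9 // 2) + (-step)) == (-base))) evaluates to true; next base becomes -3; next count becomes 102; next final value -102; compute2: total becomes 21; next count becomes 2; next (not (not (not ((-base) == ((9 // 2) + (-step)))))) evaluates to true; next base becomes -3; next count becomes 102; next final value -102; agreement on -102.
Sweeping the whole domain (48 inputs) finds no disagreement.
verdict: equivalent


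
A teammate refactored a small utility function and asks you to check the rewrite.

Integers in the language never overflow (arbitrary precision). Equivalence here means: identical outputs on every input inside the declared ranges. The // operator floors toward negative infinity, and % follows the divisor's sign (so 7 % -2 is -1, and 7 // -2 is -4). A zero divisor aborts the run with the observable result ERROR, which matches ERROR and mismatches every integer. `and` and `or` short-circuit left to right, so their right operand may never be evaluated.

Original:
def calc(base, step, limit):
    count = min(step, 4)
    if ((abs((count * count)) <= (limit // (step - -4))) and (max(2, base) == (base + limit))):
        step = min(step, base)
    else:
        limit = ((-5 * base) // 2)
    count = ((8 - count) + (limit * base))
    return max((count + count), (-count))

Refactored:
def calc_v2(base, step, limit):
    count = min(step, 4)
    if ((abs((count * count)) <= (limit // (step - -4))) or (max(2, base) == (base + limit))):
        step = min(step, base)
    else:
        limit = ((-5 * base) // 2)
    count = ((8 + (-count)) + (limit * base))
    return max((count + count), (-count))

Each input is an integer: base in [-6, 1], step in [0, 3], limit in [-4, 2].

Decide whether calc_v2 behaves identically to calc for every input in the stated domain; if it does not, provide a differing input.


Run the pair on base=-6, step=0, limit=0.
calc: count := 0 | ((abs((count * count)) <= (limit // (step - -4))) and (max(2, base) == (base + limit))): false | limit := 15 | count := -82 | result 82
calc_v2: count := 0 | ((abs((count * count)) <= (limit // (step - -4))) or (max(2, base) == (base + limit))): true | step := -6 | count := 8 | result 16
82 against 16: the behavior changed.
verdict: not equivalent; witness: base=-6, step=0, limit=0


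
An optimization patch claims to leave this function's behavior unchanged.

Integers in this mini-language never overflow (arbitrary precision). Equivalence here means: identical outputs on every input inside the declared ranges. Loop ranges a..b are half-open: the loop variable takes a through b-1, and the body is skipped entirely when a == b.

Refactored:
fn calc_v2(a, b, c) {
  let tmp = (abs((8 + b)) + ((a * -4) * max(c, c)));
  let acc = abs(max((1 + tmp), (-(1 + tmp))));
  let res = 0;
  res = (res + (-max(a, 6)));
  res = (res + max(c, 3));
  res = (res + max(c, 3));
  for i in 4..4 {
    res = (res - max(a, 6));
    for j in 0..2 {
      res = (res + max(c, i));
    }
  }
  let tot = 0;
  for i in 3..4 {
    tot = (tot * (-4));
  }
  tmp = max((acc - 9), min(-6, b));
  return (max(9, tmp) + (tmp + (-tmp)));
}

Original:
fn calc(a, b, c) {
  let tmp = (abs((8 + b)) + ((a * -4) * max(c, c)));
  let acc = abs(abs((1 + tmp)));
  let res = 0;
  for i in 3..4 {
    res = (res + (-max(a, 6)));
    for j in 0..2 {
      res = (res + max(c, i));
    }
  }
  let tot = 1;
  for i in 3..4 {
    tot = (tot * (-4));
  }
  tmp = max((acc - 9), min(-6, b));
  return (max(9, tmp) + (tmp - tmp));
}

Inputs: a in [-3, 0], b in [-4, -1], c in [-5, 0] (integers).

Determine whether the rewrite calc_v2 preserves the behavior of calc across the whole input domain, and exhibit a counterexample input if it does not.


Although `1` became `0`, no input in the stated domain can expose it.
Spot check at a=-1, b=-2, c=-2 — calc: tmp becomes -2; next acc becomes 1; next res becomes 0; next at i=3:; next res becomes -6; next at j=0:; next res becomes -3; next at j=1:; next res becomes 0; next tot becomes 1; next at i=3:; next tot becomes -4; next tmp becomes -6; next final value 9. calc_v2: tmp becomes -2; next acc becomes 1; next res becomes 0; next res becomes -6; next res becomes -3; next res becomes 0; next i never enters its loop body; next tot becomes 0; next at i=3:; next tot becomes 0; next tmp becomes -6; next final value 9. Both give 9.
An exhaustive pass over the 96 declared inputs shows identical outputs.
verdict: equivalent


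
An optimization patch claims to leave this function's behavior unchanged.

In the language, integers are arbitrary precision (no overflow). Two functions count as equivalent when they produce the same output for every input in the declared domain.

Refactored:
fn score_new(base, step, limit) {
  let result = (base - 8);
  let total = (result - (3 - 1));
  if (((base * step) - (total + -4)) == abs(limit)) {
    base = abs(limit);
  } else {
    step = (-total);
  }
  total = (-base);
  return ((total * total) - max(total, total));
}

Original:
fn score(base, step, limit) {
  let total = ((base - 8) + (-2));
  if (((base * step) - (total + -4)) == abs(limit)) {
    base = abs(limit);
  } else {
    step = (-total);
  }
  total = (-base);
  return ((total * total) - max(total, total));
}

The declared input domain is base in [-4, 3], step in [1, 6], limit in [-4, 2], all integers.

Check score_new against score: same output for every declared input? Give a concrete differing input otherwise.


Changes here: statement counts differ; also arithmetic usage differs; also constant usage differs; also local variable names differ; the full 336-point sweep finds no disagreement.
verdict: equivalent


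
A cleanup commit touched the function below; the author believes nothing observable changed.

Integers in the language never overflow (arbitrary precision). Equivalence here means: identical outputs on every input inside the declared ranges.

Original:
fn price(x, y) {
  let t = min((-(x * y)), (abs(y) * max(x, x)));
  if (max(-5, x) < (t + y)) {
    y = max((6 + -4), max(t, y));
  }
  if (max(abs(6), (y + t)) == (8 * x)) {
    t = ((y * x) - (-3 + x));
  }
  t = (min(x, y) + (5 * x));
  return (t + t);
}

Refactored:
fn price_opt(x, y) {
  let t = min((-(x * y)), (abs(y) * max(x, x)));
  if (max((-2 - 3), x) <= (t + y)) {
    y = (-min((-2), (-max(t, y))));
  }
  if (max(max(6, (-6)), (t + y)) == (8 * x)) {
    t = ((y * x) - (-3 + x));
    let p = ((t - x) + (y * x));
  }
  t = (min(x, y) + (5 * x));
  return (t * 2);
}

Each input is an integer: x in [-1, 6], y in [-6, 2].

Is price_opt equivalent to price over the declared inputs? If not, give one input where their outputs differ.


x=2, y=-2 yields 16 from price but 24 from price_opt.
verdict: not equivalent; witness: x=2, y=-2


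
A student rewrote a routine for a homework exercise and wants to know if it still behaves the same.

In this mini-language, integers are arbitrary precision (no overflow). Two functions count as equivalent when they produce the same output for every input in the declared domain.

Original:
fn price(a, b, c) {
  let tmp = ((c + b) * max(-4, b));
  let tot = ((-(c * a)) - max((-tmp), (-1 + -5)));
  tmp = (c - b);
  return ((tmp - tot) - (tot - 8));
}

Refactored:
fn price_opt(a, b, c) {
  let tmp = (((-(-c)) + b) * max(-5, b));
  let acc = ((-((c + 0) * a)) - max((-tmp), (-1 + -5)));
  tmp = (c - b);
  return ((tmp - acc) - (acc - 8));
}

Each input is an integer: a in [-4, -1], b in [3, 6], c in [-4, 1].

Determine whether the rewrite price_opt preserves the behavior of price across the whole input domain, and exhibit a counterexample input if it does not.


Equivalent. The edit looks behavioral (`-4` became `-5`), but over these ranges it never changes the outcome.
Every one of the 96 inputs gives matching results.
Spot check at a=-2, b=4, c=-2 — price: tmp becomes 8; next tot becomes 2; next tmp becomes -6; next final value -2. price_opt: tmp becomes 8; next acc becomes 2; next tmp becomes -6; next final value -2. Both give -2.
verdict: equivalent


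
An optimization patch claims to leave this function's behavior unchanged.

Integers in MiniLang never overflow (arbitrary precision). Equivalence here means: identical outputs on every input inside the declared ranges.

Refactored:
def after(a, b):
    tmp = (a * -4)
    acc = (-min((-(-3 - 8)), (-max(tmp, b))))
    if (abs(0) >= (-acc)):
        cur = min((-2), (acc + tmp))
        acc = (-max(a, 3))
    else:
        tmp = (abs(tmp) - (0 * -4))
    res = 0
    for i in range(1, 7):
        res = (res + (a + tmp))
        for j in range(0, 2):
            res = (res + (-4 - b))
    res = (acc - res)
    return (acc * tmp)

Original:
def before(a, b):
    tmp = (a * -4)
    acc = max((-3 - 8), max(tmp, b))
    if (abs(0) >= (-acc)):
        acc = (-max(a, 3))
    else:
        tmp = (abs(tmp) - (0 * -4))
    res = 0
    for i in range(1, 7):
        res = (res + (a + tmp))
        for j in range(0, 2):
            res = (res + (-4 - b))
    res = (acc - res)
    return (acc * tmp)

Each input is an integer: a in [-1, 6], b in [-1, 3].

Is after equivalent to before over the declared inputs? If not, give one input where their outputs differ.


The two are interchangeable: arithmetic usage differs; also constant usage differs; also statement counts differ; also local variable names differ; also min/max/abs usage differs, and every declared input agrees.
Tracing a=5, b=2: before: tmp=-20, then acc=2, then (abs(0) >= (-acc)) is true, then acc=-5, then res=0, then (i=1), then res=-15, then (j=0), then res=-21, then (j=1), then res=-27, then (i=2), then res=-42, then (j=0), then res=-48, then (j=1), then res=-54, then (i=3), then res=-69, then (j=0), then res=-75, then (j=1), then res=-81, then (i=4), then res=-96, then (j=0), then res=-102, then (j=1), then res=-108, then (i=5), then res=-123, then (j=0), then res=-129, then (j=1), then res=-135, then (i=6), then res=-150, then (j=0), then res=-156, then (j=1), then res=-162, then res=157, then returns 100 | after: tmp=-20, then acc=2, then (abs(0) >= (-acc)) is true, then cur=-18, then acc=-5, then res=0, then (i=1), then res=-15, then (j=0), then res=-21, then (j=1), then res=-27, then (i=2), then res=-42, then (j=0), then res=-48, then (j=1), then res=-54, then (i=3), then res=-69, then (j=0), then res=-75, then (j=1), then res=-81, then (i=4), then res=-96, then (j=0), then res=-102, then (j=1), then res=-108, then (i=5), then res=-123, then (j=0), then res=-129, then (j=1), then res=-135, then (i=6), then res=-150, then (j=0), then res=-156, then (j=1), then res=-162, then res=157, then returns 100 — matching result 100.
Sweeping the whole domain (40 inputs) finds no disagreement.
verdict: equivalent


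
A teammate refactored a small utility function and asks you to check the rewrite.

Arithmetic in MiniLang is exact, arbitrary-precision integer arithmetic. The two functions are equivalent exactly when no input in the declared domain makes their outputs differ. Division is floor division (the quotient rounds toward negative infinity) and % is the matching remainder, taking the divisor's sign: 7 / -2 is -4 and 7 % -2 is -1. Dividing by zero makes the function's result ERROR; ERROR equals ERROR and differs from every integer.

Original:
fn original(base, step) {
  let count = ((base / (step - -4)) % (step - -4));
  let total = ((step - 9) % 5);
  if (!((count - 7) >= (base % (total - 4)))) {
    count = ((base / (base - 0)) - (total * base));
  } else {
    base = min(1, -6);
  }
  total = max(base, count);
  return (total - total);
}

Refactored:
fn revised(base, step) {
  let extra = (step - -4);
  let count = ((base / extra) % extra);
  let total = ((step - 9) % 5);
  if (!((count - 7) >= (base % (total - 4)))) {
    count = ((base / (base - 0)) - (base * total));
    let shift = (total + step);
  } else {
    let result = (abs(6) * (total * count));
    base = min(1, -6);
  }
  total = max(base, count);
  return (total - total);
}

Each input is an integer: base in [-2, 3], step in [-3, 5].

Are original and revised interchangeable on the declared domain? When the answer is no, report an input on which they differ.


Reading the diff, among the changes: min/max/abs usage differs; statement counts differ; arithmetic usage differs; constant usage differs; local variable names differ.
Tracing base=1, step=1: original: count := 0 | total := 2 | (!((count - 7) >= (base % (total - 4)))): true | count := -1 | total := 1 | result 0 | revised: extra := 5 | count := 0 | total := 2 | (!((count - 7) >= (base % (total - 4)))): true | count := -1 | shift := 3 | total := 1 | result 0 — matching result 0.
Every one of the 54 inputs gives matching results.
verdict: equivalent


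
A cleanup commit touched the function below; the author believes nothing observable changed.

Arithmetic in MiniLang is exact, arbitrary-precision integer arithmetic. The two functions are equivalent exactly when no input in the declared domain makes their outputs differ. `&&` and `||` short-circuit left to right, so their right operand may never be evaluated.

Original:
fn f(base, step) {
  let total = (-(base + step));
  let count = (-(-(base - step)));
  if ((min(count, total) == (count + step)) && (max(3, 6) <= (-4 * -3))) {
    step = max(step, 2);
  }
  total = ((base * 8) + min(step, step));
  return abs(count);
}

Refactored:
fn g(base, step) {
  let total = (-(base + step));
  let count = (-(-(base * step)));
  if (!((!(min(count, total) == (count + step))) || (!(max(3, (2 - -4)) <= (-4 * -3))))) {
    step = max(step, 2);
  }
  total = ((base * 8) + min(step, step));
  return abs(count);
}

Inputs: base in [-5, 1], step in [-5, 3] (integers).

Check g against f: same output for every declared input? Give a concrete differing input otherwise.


Not equivalent: base=-5, step=-5 separates them (0 vs 25).
f: total = 10; count = 0; ((min(count, total) == (count + step)) && (max(3, 6) <= (-4 * -3))) -> false; total = -45; return 0
g: total = 10; count = 25; (!((!(min(count, total) == (count + step))) || (!(max(3, (2 - -4)) <= (-4 * -3))))) -> false; total = -45; return 25
verdict: not equivalent; witness: base=-5, step=-5


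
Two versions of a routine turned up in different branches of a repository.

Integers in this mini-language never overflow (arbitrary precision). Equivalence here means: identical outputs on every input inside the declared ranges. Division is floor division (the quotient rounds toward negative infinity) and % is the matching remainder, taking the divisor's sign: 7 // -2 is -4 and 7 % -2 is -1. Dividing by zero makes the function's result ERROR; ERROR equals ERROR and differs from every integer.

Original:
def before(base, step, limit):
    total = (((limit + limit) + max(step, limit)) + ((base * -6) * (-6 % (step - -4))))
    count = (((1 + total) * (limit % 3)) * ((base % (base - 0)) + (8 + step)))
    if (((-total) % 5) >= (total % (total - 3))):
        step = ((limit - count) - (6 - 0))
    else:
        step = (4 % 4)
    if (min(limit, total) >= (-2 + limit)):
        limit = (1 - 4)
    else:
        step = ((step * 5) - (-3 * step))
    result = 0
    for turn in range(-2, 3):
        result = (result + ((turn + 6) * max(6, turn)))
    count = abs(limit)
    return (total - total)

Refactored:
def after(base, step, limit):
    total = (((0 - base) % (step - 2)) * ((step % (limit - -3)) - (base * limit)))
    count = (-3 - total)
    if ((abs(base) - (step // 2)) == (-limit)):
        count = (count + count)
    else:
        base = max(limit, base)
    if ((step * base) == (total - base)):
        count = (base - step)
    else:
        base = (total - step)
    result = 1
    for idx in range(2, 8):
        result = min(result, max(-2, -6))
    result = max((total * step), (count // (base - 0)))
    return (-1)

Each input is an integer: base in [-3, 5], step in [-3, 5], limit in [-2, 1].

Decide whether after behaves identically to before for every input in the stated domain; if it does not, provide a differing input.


On input base=-3, step=-3, limit=-2, before returns 0 while after returns -1.
verdict: not equivalent; witness: base=-3, step=-3, limit=-2


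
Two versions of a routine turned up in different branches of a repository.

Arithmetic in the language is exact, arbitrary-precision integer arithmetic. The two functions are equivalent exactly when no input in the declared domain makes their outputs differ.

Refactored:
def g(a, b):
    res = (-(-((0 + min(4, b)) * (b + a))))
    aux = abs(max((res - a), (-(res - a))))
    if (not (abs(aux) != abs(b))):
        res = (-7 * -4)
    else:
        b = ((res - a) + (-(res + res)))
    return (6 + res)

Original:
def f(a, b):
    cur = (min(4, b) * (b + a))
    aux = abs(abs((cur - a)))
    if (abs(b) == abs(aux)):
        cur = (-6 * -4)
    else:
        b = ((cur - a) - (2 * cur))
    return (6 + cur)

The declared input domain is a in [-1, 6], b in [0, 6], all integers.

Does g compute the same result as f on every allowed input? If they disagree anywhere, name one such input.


Run the pair on a=-1, b=1.
f: cur = 0; aux = 1; (abs(b) == abs(aux)) -> true; cur = 24; return 30
g: res = 0; aux = 1; (not (abs(aux) != abs(b))) -> true; res = 28; return 34
30 and 34 differ, so these are not the same function on this domain.
verdict: not equivalent; witness: a=-1, b=1
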